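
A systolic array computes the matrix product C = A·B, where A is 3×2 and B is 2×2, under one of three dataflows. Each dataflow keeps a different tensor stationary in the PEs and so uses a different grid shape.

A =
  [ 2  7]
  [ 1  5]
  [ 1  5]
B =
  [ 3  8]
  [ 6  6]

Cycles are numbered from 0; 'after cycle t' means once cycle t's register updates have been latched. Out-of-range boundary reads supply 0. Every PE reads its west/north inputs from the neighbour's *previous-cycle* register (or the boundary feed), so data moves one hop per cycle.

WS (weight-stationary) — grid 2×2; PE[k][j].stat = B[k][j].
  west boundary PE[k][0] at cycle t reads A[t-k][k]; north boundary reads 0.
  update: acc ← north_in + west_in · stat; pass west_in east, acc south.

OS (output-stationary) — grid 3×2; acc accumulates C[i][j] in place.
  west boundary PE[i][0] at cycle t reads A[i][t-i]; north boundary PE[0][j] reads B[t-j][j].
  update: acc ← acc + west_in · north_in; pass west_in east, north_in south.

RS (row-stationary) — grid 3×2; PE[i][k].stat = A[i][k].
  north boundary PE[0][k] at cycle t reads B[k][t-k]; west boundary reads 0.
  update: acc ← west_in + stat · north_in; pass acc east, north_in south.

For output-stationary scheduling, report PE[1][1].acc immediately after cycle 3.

OS on a 3×2 grid — tracing PE[1][1] and its feeders:
  step 0 · PE0,1: acc=0; fwd→0 fwd↓0
  step 0 · PE1,0: acc=0; fwd→0 fwd↓0
  step 0 · PE1,1: acc=0; fwd→0 fwd↓0
  step 1 · PE0,1: acc=16; fwd→2 fwd↓8
  step 1 · PE1,0: acc=3; fwd→1 fwd↓3
  step 1 · PE1,1: acc=0; fwd→0 fwd↓0
  step 2 · PE0,1: acc=58; fwd→7 fwd↓6
  step 2 · PE1,0: acc=33; fwd→5 fwd↓6
  step 2 · PE1,1: acc=8; fwd→1 fwd↓8
  step 3 · PE0,1: acc=58; fwd→0 fwd↓0
  step 3 · PE1,0: acc=33; fwd→0 fwd↓0
  step 3 · PE1,1: acc=38; fwd→5 fwd↓6

PE[1][1].acc = 38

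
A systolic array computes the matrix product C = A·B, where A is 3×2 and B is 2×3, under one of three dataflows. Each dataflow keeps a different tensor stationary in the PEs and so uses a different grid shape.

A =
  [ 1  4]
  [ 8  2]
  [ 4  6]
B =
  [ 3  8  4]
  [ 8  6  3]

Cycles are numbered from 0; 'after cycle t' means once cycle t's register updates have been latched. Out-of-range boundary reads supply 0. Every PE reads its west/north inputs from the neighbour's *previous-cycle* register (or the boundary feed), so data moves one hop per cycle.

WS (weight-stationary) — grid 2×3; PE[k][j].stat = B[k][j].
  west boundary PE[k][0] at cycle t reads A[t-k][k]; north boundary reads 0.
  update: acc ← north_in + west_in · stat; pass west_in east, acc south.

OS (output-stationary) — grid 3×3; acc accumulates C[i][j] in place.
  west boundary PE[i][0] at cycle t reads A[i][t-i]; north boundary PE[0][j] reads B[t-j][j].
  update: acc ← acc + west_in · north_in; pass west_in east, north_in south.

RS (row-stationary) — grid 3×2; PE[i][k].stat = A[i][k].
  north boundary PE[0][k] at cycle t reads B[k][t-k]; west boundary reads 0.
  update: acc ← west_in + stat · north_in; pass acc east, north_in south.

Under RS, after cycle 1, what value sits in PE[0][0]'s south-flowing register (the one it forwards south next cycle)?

register = 8

RS on a 3×2 grid — tracing PE[0][0] and its feeders:
  [0] (0,0) acc=3 (h:3 v:3)
  [1] (0,0) acc=8 (h:8 v:8)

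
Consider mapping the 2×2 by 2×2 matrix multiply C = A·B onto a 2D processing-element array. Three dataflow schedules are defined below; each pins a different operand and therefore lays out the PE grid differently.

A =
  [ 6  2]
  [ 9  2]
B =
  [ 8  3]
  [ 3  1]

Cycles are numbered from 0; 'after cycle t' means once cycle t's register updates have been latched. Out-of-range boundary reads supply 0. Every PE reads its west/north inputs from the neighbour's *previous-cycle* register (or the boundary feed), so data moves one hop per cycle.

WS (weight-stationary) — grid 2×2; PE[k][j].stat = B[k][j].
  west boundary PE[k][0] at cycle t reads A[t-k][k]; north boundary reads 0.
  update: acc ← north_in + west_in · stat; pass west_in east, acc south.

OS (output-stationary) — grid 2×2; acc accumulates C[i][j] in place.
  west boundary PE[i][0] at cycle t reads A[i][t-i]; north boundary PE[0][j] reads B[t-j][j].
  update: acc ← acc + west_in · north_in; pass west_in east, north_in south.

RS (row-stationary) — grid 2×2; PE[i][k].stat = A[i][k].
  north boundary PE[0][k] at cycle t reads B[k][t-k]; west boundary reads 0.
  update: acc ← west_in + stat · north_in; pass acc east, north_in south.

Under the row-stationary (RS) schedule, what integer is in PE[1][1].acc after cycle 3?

PE[1][1].acc = 29

RS on a 2×2 grid — tracing PE[1][1] and its feeders:
  step 0 · PE0,1: acc=0; fwd→0 fwd↓0
  step 0 · PE1,0: acc=0; fwd→0 fwd↓0
  step 0 · PE1,1: acc=0; fwd→0 fwd↓0
  step 1 · PE0,1: acc=54; fwd→54 fwd↓3
  step 1 · PE1,0: acc=72; fwd→72 fwd↓8
  step 1 · PE1,1: acc=0; fwd→0 fwd↓0
  step 2 · PE0,1: acc=20; fwd→20 fwd↓1
  step 2 · PE1,0: acc=27; fwd→27 fwd↓3
  step 2 · PE1,1: acc=78; fwd→78 fwd↓3
  step 3 · PE0,1: acc=0; fwd→0 fwd↓0
  step 3 · PE1,0: acc=0; fwd→0 fwd↓0
  step 3 · PE1,1: acc=29; fwd→29 fwd↓1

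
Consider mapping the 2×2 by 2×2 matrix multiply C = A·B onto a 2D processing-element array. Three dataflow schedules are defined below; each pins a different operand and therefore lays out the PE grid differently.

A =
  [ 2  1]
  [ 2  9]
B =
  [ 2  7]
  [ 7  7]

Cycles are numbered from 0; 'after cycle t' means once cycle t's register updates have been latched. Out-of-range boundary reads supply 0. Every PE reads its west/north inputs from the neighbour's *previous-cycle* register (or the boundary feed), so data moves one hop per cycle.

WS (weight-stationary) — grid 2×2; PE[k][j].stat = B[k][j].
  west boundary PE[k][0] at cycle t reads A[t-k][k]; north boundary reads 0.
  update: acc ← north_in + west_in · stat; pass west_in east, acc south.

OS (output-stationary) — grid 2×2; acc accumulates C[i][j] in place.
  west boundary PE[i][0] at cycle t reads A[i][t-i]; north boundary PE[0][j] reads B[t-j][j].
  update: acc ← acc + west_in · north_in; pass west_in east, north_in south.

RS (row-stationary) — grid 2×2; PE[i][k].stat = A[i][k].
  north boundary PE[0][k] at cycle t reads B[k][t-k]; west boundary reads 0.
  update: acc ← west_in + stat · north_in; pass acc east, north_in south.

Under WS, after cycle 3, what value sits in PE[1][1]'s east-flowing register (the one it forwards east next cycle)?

Tracing WS — 2×2 array, target PE[1][1]:
  t=0 PE[0][1]: acc=0 h=0 v=0
  t=0 PE[1][0]: acc=0 h=0 v=0
  t=0 PE[1][1]: acc=0 h=0 v=0
  t=1 PE[0][1]: acc=14 h=2 v=14
  t=1 PE[1][0]: acc=11 h=1 v=11
  t=1 PE[1][1]: acc=0 h=0 v=0
  t=2 PE[0][1]: acc=14 h=2 v=14
  t=2 PE[1][0]: acc=67 h=9 v=67
  t=2 PE[1][1]: acc=21 h=1 v=21
  t=3 PE[0][1]: acc=0 h=0 v=0
  t=3 PE[1][0]: acc=0 h=0 v=0
  t=3 PE[1][1]: acc=77 h=9 v=77

register = 9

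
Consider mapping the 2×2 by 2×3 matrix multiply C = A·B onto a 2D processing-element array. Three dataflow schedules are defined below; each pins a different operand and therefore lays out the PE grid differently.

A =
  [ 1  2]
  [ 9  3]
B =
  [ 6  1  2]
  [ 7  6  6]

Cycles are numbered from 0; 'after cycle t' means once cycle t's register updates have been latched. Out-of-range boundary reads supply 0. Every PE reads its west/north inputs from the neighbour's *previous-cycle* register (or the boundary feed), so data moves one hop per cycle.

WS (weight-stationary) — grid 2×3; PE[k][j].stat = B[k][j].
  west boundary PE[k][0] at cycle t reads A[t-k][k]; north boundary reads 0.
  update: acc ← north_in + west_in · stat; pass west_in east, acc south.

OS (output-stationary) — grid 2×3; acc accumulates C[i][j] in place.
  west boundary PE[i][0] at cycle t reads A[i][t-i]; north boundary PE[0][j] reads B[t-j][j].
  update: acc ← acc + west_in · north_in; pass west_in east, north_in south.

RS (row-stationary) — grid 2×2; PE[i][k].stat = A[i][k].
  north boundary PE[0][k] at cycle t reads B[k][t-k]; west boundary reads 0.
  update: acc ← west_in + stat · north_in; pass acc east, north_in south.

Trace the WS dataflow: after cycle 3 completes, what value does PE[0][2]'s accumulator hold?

PE[0][2].acc = 18

WS on a 2×3 grid — tracing PE[0][2] and its feeders:
  t=0 PE[0][1]: acc=0 h=0 v=0
  t=0 PE[0][2]: acc=0 h=0 v=0
  t=1 PE[0][1]: acc=1 h=1 v=1
  t=1 PE[0][2]: acc=0 h=0 v=0
  t=2 PE[0][1]: acc=9 h=9 v=9
  t=2 PE[0][2]: acc=2 h=1 v=2
  t=3 PE[0][1]: acc=0 h=0 v=0
  t=3 PE[0][2]: acc=18 h=9 v=18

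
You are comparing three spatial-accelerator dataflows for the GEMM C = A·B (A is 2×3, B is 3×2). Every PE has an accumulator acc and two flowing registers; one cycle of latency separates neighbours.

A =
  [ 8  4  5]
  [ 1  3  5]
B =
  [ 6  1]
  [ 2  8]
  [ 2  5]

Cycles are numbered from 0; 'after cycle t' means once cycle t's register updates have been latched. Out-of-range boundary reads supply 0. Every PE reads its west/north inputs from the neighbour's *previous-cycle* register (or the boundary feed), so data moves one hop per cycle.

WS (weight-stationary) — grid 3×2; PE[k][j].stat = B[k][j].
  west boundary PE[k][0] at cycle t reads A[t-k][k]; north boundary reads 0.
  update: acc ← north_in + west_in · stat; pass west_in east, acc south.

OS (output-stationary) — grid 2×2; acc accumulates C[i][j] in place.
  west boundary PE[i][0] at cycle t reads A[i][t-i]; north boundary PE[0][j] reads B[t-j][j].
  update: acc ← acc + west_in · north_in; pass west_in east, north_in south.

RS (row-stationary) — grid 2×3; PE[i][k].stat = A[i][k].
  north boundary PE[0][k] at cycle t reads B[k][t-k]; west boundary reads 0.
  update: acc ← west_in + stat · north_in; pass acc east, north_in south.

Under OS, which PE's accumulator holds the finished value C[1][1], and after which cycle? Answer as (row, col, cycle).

(row, col, cycle) = (1, 1, 4)

OS: C[1][1] accumulates in PE[1][1]:
  step 0 · PE1,1: acc=0; fwd→0 fwd↓0
  step 1 · PE1,1: acc=0; fwd→0 fwd↓0
  step 2 · PE1,1: acc=1; fwd→1 fwd↓1
  step 3 · PE1,1: acc=25; fwd→3 fwd↓8
  step 4 · PE1,1: acc=50; fwd→5 fwd↓5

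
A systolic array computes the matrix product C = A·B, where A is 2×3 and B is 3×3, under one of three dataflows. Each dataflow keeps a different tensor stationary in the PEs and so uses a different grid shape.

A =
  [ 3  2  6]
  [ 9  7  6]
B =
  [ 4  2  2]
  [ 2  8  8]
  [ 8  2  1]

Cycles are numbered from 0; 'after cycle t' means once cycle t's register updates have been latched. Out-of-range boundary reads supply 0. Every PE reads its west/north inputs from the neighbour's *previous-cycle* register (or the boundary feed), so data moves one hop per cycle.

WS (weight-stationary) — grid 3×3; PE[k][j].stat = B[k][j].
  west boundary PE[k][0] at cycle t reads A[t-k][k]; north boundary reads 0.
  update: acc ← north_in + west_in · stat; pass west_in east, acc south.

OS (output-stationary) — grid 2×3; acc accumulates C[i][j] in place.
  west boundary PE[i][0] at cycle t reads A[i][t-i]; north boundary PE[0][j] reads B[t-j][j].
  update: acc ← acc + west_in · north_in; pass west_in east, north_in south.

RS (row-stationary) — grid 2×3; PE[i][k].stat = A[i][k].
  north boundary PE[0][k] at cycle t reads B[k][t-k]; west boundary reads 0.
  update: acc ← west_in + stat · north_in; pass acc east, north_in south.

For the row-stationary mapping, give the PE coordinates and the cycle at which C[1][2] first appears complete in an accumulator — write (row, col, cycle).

Under RS, C[1][2] lands at PE[1][2]:
  cycle 0: PE[1][2] → acc 0, east 0, south 0
  cycle 1: PE[1][2] → acc 0, east 0, south 0
  cycle 2: PE[1][2] → acc 0, east 0, south 0
  cycle 3: PE[1][2] → acc 98, east 98, south 8
  cycle 4: PE[1][2] → acc 86, east 86, south 2
  cycle 5: PE[1][2] → acc 80, east 80, south 1

(row, col, cycle) = (1, 2, 5)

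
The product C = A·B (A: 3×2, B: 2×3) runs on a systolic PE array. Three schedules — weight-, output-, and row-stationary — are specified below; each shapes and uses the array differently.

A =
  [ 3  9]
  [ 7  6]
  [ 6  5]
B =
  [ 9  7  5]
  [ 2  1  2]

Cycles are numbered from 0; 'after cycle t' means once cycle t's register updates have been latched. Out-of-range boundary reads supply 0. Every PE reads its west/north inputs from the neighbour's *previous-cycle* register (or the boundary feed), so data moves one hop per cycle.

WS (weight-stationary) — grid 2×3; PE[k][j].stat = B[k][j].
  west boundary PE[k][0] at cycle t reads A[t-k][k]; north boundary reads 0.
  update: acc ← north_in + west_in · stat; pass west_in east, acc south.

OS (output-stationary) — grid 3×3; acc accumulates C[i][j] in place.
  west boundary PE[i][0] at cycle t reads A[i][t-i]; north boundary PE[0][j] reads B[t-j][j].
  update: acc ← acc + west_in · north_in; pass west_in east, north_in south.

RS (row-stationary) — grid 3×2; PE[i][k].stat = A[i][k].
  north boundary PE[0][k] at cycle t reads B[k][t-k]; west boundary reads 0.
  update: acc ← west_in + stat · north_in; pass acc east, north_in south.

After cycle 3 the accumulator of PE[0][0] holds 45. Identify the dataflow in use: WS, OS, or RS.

dataflow = OS

WS (2×3 grid), PE[0][0]:
  c0 r0c0: 27 / 3 / 27
  c1 r0c0: 63 / 7 / 63
  c2 r0c0: 54 / 6 / 54
  c3 r0c0: 0 / 0 / 0
OS (3×3 grid), PE[0][0]:
  c0 r0c0: 27 / 3 / 9
  c1 r0c0: 45 / 9 / 2
  c2 r0c0: 45 / 0 / 0
  c3 r0c0: 45 / 0 / 0
RS (3×2 grid), PE[0][0]:
  c0 r0c0: 27 / 27 / 9
  c1 r0c0: 21 / 21 / 7
  c2 r0c0: 15 / 15 / 5
  c3 r0c0: 0 / 0 / 0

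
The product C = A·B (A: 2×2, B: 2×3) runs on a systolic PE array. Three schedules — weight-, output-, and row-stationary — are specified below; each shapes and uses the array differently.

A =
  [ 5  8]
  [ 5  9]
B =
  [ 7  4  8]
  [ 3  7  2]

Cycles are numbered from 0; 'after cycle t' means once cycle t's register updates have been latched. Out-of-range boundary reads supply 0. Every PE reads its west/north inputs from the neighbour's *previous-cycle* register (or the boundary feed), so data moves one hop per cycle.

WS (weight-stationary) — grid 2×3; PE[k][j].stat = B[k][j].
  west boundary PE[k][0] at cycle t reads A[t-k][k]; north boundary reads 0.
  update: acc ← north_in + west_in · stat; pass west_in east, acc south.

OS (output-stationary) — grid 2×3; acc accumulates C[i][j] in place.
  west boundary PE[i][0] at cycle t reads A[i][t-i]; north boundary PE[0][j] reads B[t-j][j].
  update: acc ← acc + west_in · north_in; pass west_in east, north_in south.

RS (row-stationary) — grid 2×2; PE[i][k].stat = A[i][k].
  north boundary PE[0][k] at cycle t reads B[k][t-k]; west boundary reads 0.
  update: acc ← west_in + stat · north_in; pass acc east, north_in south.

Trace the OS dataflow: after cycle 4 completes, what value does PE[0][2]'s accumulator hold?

OS 2×3: PE[0][2] cycle-by-cycle (with neighbour feeds):
  step 0 · PE0,1: acc=0; fwd→0 fwd↓0
  step 0 · PE0,2: acc=0; fwd→0 fwd↓0
  step 1 · PE0,1: acc=20; fwd→5 fwd↓4
  step 1 · PE0,2: acc=0; fwd→0 fwd↓0
  step 2 · PE0,1: acc=76; fwd→8 fwd↓7
  step 2 · PE0,2: acc=40; fwd→5 fwd↓8
  step 3 · PE0,1: acc=76; fwd→0 fwd↓0
  step 3 · PE0,2: acc=56; fwd→8 fwd↓2
  step 4 · PE0,1: acc=76; fwd→0 fwd↓0
  step 4 · PE0,2: acc=56; fwd→0 fwd↓0

PE[0][2].acc = 56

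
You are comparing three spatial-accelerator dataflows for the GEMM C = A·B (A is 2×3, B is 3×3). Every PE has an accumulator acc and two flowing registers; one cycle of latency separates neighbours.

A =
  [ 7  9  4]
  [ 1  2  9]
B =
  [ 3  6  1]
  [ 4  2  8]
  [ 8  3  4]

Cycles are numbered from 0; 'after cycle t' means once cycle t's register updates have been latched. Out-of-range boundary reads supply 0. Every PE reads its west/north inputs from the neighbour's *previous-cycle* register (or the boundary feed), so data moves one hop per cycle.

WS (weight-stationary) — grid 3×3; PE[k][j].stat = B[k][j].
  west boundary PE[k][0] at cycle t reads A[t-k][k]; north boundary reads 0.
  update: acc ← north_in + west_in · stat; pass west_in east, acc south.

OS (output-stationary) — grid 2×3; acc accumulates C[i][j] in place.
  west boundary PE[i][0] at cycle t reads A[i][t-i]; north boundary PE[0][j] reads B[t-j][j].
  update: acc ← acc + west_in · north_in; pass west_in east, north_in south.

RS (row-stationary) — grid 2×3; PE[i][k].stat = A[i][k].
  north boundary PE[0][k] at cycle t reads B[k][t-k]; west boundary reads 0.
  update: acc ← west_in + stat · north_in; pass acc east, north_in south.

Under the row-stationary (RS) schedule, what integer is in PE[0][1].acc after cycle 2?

RS 2×3: PE[0][1] cycle-by-cycle (with neighbour feeds):
  c0 r0c0: 21 / 21 / 3
  c0 r0c1: 0 / 0 / 0
  c1 r0c0: 42 / 42 / 6
  c1 r0c1: 57 / 57 / 4
  c2 r0c0: 7 / 7 / 1
  c2 r0c1: 60 / 60 / 2

PE[0][1].acc = 60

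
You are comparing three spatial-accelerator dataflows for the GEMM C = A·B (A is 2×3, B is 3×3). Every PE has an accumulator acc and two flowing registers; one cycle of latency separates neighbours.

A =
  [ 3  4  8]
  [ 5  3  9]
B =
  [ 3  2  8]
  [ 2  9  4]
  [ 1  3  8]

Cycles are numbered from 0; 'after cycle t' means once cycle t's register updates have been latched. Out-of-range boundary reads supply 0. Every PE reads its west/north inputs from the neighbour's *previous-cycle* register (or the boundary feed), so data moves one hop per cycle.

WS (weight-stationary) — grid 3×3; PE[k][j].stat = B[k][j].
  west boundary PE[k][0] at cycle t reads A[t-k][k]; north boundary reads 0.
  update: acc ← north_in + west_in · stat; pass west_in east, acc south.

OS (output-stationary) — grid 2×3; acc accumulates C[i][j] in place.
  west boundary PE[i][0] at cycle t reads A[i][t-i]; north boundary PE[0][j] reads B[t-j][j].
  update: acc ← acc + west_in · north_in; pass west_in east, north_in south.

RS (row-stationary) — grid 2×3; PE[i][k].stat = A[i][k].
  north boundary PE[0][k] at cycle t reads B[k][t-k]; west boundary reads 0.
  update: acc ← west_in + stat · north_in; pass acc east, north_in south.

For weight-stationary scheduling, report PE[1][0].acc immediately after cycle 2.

PE[1][0].acc = 21

Tracing WS — 3×3 array, target PE[1][0]:
  after 0 — PE[0][0] acc=9, pass-E 3, pass-S 9
  after 0 — PE[1][0] acc=0, pass-E 0, pass-S 0
  after 1 — PE[0][0] acc=15, pass-E 5, pass-S 15
  after 1 — PE[1][0] acc=17, pass-E 4, pass-S 17
  after 2 — PE[0][0] acc=0, pass-E 0, pass-S 0
  after 2 — PE[1][0] acc=21, pass-E 3, pass-S 21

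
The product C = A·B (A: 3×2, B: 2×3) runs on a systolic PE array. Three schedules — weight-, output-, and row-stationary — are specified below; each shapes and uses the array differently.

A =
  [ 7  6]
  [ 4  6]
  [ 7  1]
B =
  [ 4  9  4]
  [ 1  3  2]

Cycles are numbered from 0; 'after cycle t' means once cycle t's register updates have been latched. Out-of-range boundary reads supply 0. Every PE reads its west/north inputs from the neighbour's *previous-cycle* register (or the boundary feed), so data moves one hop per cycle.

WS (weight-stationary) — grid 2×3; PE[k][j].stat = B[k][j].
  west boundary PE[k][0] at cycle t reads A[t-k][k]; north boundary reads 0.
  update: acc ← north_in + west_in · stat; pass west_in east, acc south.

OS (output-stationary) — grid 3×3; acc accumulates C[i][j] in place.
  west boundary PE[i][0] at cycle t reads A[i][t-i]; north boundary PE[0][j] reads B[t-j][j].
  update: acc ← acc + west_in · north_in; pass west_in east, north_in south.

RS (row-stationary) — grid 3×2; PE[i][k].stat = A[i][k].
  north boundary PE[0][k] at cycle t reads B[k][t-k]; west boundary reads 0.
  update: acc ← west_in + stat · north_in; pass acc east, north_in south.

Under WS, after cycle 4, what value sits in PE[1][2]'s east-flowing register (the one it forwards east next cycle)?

register = 6

WS 2×3: PE[1][2] cycle-by-cycle (with neighbour feeds):
  step 0 · PE0,2: acc=0; fwd→0 fwd↓0
  step 0 · PE1,1: acc=0; fwd→0 fwd↓0
  step 0 · PE1,2: acc=0; fwd→0 fwd↓0
  step 1 · PE0,2: acc=0; fwd→0 fwd↓0
  step 1 · PE1,1: acc=0; fwd→0 fwd↓0
  step 1 · PE1,2: acc=0; fwd→0 fwd↓0
  step 2 · PE0,2: acc=28; fwd→7 fwd↓28
  step 2 · PE1,1: acc=81; fwd→6 fwd↓81
  step 2 · PE1,2: acc=0; fwd→0 fwd↓0
  step 3 · PE0,2: acc=16; fwd→4 fwd↓16
  step 3 · PE1,1: acc=54; fwd→6 fwd↓54
  step 3 · PE1,2: acc=40; fwd→6 fwd↓40
  step 4 · PE0,2: acc=28; fwd→7 fwd↓28
  step 4 · PE1,1: acc=66; fwd→1 fwd↓66
  step 4 · PE1,2: acc=28; fwd→6 fwd↓28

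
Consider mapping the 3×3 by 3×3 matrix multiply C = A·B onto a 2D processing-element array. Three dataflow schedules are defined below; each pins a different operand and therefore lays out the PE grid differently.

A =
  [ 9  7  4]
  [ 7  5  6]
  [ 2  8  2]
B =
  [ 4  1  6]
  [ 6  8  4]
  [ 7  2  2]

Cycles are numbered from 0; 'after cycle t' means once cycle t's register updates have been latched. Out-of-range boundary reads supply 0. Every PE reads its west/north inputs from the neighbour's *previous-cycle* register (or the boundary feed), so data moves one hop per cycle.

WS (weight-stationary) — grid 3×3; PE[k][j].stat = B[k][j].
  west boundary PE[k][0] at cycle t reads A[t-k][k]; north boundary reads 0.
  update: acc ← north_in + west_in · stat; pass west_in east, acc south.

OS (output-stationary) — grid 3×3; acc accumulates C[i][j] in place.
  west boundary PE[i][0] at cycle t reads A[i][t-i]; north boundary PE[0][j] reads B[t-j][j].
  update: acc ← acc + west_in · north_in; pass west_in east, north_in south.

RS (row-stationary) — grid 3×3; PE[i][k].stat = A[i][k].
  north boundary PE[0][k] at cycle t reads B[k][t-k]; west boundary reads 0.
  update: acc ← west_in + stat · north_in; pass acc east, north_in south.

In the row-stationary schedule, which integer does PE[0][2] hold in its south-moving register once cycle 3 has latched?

RS (3×3). Following PE[0][2] plus its west/north inputs:
  t=0 PE[0][1]: acc=0 h=0 v=0
  t=0 PE[0][2]: acc=0 h=0 v=0
  t=1 PE[0][1]: acc=78 h=78 v=6
  t=1 PE[0][2]: acc=0 h=0 v=0
  t=2 PE[0][1]: acc=65 h=65 v=8
  t=2 PE[0][2]: acc=106 h=106 v=7
  t=3 PE[0][1]: acc=82 h=82 v=4
  t=3 PE[0][2]: acc=73 h=73 v=2

register = 2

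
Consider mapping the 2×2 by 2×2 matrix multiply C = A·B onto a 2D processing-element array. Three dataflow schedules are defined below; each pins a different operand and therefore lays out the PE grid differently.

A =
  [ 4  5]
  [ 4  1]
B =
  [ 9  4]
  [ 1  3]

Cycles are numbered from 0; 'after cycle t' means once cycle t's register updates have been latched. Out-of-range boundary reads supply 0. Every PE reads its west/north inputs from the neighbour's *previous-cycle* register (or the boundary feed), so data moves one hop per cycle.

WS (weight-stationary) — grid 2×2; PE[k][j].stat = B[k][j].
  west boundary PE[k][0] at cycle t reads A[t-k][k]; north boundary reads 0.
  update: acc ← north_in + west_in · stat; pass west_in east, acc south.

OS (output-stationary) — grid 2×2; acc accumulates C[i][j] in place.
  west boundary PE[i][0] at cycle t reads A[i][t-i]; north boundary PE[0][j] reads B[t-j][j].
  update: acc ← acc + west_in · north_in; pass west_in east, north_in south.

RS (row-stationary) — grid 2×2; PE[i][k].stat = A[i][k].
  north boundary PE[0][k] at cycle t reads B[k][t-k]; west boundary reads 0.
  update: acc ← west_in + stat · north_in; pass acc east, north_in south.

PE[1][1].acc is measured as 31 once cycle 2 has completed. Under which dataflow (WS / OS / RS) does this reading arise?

dataflow = WS

— WS: 2×2; PE[1][1] trace:
  @0  [1,1]  acc 0  |  →0  ↓0
  @1  [1,1]  acc 0  |  →0  ↓0
  @2  [1,1]  acc 31  |  →5  ↓31
— OS: 2×2; PE[1][1] trace:
  @0  [1,1]  acc 0  |  →0  ↓0
  @1  [1,1]  acc 0  |  →0  ↓0
  @2  [1,1]  acc 16  |  →4  ↓4
— RS: 2×2; PE[1][1] trace:
  @0  [1,1]  acc 0  |  →0  ↓0
  @1  [1,1]  acc 0  |  →0  ↓0
  @2  [1,1]  acc 37  |  →37  ↓1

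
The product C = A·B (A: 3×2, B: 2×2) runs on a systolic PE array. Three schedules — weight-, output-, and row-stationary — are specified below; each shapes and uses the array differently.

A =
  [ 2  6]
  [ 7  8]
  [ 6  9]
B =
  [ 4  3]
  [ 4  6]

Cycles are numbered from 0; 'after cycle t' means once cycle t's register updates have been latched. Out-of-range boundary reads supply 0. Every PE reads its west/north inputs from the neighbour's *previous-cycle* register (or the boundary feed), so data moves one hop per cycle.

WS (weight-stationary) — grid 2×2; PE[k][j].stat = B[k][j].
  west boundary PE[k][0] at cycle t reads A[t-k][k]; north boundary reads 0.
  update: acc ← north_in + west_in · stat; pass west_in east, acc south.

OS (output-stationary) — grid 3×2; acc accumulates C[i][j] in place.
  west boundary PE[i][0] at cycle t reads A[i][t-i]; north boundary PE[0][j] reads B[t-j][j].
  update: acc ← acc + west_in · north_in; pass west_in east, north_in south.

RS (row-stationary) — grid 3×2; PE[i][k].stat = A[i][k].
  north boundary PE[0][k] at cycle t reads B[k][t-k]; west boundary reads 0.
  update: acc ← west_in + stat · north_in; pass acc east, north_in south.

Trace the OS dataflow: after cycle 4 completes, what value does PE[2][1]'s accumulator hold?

OS on a 3×2 grid — tracing PE[2][1] and its feeders:
  c0 r1c1: 0 / 0 / 0
  c0 r2c0: 0 / 0 / 0
  c0 r2c1: 0 / 0 / 0
  c1 r1c1: 0 / 0 / 0
  c1 r2c0: 0 / 0 / 0
  c1 r2c1: 0 / 0 / 0
  c2 r1c1: 21 / 7 / 3
  c2 r2c0: 24 / 6 / 4
  c2 r2c1: 0 / 0 / 0
  c3 r1c1: 69 / 8 / 6
  c3 r2c0: 60 / 9 / 4
  c3 r2c1: 18 / 6 / 3
  c4 r1c1: 69 / 0 / 0
  c4 r2c0: 60 / 0 / 0
  c4 r2c1: 72 / 9 / 6

PE[2][1].acc = 72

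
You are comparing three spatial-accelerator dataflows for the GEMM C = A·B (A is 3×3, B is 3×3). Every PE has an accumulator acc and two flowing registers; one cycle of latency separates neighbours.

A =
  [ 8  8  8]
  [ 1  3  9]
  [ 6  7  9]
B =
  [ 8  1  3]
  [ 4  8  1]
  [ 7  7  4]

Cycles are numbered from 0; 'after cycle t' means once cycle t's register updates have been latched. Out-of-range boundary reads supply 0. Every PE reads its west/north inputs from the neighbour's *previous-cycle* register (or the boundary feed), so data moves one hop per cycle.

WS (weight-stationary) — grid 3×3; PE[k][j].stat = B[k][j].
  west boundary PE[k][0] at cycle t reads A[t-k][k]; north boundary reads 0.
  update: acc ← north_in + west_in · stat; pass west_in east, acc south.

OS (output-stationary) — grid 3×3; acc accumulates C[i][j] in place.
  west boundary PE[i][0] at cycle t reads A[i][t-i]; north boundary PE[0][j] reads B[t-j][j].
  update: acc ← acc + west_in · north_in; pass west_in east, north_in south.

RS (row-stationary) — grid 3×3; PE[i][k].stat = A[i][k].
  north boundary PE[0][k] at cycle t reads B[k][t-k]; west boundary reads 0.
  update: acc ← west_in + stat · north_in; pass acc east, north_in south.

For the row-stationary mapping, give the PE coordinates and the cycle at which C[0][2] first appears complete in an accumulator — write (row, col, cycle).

Under RS, C[0][2] lands at PE[0][2]:
  step 0 · PE0,2: acc=0; fwd→0 fwd↓0
  step 1 · PE0,2: acc=0; fwd→0 fwd↓0
  step 2 · PE0,2: acc=152; fwd→152 fwd↓7
  step 3 · PE0,2: acc=128; fwd→128 fwd↓7
  step 4 · PE0,2: acc=64; fwd→64 fwd↓4

(row, col, cycle) = (0, 2, 4)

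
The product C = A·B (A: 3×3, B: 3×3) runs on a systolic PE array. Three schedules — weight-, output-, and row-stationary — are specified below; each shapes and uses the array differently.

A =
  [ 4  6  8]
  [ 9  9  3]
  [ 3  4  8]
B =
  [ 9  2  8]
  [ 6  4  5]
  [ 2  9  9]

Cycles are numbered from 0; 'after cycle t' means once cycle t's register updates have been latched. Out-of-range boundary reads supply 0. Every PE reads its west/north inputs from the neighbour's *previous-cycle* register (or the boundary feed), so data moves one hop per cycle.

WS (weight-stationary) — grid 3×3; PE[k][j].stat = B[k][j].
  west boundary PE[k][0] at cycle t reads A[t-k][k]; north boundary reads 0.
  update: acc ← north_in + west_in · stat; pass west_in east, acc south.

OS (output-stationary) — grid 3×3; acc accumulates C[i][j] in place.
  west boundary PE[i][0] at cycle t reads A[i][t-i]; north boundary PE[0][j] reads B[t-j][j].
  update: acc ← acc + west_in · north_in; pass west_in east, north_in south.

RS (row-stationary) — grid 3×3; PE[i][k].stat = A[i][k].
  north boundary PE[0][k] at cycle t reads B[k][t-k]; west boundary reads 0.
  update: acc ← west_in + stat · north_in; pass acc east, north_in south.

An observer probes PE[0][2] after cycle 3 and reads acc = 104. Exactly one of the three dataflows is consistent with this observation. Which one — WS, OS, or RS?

WS (3×3 grid), PE[0][2]:
  step 0 · PE0,2: acc=0; fwd→0 fwd↓0
  step 1 · PE0,2: acc=0; fwd→0 fwd↓0
  step 2 · PE0,2: acc=32; fwd→4 fwd↓32
  step 3 · PE0,2: acc=72; fwd→9 fwd↓72
OS (3×3 grid), PE[0][2]:
  step 0 · PE0,2: acc=0; fwd→0 fwd↓0
  step 1 · PE0,2: acc=0; fwd→0 fwd↓0
  step 2 · PE0,2: acc=32; fwd→4 fwd↓8
  step 3 · PE0,2: acc=62; fwd→6 fwd↓5
RS (3×3 grid), PE[0][2]:
  step 0 · PE0,2: acc=0; fwd→0 fwd↓0
  step 1 · PE0,2: acc=0; fwd→0 fwd↓0
  step 2 · PE0,2: acc=88; fwd→88 fwd↓2
  step 3 · PE0,2: acc=104; fwd→104 fwd↓9

dataflow = RS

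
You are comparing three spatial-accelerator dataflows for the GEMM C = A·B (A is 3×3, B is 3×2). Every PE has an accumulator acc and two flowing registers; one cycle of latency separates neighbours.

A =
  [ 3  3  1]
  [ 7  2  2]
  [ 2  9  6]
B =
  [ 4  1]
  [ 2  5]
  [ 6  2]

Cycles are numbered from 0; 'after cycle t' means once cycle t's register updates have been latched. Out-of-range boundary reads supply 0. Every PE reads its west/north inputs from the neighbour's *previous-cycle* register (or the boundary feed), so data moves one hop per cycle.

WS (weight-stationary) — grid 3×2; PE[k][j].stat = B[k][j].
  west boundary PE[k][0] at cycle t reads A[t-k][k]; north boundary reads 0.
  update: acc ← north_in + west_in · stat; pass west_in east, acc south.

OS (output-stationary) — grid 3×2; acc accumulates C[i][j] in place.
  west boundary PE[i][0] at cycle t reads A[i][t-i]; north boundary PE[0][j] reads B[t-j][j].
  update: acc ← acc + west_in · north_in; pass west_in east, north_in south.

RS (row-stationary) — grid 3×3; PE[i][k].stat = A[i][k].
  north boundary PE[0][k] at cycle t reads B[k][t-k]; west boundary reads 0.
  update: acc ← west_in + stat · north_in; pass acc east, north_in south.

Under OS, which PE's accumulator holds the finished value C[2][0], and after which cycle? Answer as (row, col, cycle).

Under OS, C[2][0] lands at PE[2][0]:
  t=0 PE[2][0]: acc=0 h=0 v=0
  t=1 PE[2][0]: acc=0 h=0 v=0
  t=2 PE[2][0]: acc=8 h=2 v=4
  t=3 PE[2][0]: acc=26 h=9 v=2
  t=4 PE[2][0]: acc=62 h=6 v=6

(row, col, cycle) = (2, 0, 4)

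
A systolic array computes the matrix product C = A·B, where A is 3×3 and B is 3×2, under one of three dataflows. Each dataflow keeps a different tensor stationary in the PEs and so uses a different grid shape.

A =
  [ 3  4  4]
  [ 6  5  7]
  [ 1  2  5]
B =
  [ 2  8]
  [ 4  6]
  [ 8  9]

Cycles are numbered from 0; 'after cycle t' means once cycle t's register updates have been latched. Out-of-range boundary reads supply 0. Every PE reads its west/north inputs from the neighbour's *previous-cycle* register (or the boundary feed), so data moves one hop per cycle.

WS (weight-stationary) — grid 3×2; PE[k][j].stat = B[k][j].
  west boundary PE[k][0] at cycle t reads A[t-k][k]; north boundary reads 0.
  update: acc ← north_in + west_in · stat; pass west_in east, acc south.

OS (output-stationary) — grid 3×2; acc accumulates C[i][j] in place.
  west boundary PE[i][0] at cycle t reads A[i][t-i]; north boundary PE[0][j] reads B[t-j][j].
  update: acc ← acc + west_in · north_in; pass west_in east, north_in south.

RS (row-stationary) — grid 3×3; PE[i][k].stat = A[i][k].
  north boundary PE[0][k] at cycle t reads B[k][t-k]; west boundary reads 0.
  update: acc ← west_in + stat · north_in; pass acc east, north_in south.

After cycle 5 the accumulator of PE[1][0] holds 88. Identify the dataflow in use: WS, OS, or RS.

dataflow = OS

WS [3×2] PE[1][0] across cycles:
  c0 r1c0: 0 / 0 / 0
  c1 r1c0: 22 / 4 / 22
  c2 r1c0: 32 / 5 / 32
  c3 r1c0: 10 / 2 / 10
  c4 r1c0: 0 / 0 / 0
  c5 r1c0: 0 / 0 / 0
OS [3×2] PE[1][0] across cycles:
  c0 r1c0: 0 / 0 / 0
  c1 r1c0: 12 / 6 / 2
  c2 r1c0: 32 / 5 / 4
  c3 r1c0: 88 / 7 / 8
  c4 r1c0: 88 / 0 / 0
  c5 r1c0: 88 / 0 / 0
RS [3×3] PE[1][0] across cycles:
  c0 r1c0: 0 / 0 / 0
  c1 r1c0: 12 / 12 / 2
  c2 r1c0: 48 / 48 / 8
  c3 r1c0: 0 / 0 / 0
  c4 r1c0: 0 / 0 / 0
  c5 r1c0: 0 / 0 / 0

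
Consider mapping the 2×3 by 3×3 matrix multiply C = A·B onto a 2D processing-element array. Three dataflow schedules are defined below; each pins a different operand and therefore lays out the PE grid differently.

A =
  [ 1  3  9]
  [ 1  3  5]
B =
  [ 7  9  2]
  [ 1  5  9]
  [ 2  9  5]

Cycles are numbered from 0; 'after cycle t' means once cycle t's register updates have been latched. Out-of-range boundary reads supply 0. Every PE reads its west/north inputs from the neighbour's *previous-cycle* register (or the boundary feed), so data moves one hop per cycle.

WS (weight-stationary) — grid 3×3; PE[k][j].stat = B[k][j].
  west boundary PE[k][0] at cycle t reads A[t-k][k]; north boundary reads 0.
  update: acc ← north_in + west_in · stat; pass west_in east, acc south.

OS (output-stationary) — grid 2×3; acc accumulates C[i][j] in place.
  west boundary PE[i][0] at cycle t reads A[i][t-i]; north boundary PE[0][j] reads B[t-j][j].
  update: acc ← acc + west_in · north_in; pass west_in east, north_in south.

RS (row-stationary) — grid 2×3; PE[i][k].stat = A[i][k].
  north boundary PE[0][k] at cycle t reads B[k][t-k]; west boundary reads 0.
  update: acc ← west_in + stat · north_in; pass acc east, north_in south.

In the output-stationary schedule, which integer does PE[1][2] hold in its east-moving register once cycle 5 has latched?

register = 5

OS 2×3: PE[1][2] cycle-by-cycle (with neighbour feeds):
  step 0 · PE0,2: acc=0; fwd→0 fwd↓0
  step 0 · PE1,1: acc=0; fwd→0 fwd↓0
  step 0 · PE1,2: acc=0; fwd→0 fwd↓0
  step 1 · PE0,2: acc=0; fwd→0 fwd↓0
  step 1 · PE1,1: acc=0; fwd→0 fwd↓0
  step 1 · PE1,2: acc=0; fwd→0 fwd↓0
  step 2 · PE0,2: acc=2; fwd→1 fwd↓2
  step 2 · PE1,1: acc=9; fwd→1 fwd↓9
  step 2 · PE1,2: acc=0; fwd→0 fwd↓0
  step 3 · PE0,2: acc=29; fwd→3 fwd↓9
  step 3 · PE1,1: acc=24; fwd→3 fwd↓5
  step 3 · PE1,2: acc=2; fwd→1 fwd↓2
  step 4 · PE0,2: acc=74; fwd→9 fwd↓5
  step 4 · PE1,1: acc=69; fwd→5 fwd↓9
  step 4 · PE1,2: acc=29; fwd→3 fwd↓9
  step 5 · PE0,2: acc=74; fwd→0 fwd↓0
  step 5 · PE1,1: acc=69; fwd→0 fwd↓0
  step 5 · PE1,2: acc=54; fwd→5 fwd↓5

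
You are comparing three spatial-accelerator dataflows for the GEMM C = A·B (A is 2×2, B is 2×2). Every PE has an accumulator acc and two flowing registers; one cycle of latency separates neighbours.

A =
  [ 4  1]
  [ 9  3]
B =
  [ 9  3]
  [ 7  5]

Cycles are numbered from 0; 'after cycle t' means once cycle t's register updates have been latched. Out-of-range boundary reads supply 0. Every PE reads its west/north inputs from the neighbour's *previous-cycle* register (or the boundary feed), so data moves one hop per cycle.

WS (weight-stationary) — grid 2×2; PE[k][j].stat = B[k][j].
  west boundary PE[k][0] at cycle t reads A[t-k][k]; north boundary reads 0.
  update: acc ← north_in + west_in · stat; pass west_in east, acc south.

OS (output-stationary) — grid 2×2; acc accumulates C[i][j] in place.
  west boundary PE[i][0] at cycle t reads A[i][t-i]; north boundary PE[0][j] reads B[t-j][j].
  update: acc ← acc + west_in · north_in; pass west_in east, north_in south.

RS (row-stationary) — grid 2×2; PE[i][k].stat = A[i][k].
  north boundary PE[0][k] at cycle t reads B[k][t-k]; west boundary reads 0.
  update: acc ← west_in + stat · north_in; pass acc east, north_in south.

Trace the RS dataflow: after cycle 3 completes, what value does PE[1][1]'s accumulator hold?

RS (2×2). Following PE[1][1] plus its west/north inputs:
  after 0 — PE[0][1] acc=0, pass-E 0, pass-S 0
  after 0 — PE[1][0] acc=0, pass-E 0, pass-S 0
  after 0 — PE[1][1] acc=0, pass-E 0, pass-S 0
  after 1 — PE[0][1] acc=43, pass-E 43, pass-S 7
  after 1 — PE[1][0] acc=81, pass-E 81, pass-S 9
  after 1 — PE[1][1] acc=0, pass-E 0, pass-S 0
  after 2 — PE[0][1] acc=17, pass-E 17, pass-S 5
  after 2 — PE[1][0] acc=27, pass-E 27, pass-S 3
  after 2 — PE[1][1] acc=102, pass-E 102, pass-S 7
  after 3 — PE[0][1] acc=0, pass-E 0, pass-S 0
  after 3 — PE[1][0] acc=0, pass-E 0, pass-S 0
  after 3 — PE[1][1] acc=42, pass-E 42, pass-S 5

PE[1][1].acc = 42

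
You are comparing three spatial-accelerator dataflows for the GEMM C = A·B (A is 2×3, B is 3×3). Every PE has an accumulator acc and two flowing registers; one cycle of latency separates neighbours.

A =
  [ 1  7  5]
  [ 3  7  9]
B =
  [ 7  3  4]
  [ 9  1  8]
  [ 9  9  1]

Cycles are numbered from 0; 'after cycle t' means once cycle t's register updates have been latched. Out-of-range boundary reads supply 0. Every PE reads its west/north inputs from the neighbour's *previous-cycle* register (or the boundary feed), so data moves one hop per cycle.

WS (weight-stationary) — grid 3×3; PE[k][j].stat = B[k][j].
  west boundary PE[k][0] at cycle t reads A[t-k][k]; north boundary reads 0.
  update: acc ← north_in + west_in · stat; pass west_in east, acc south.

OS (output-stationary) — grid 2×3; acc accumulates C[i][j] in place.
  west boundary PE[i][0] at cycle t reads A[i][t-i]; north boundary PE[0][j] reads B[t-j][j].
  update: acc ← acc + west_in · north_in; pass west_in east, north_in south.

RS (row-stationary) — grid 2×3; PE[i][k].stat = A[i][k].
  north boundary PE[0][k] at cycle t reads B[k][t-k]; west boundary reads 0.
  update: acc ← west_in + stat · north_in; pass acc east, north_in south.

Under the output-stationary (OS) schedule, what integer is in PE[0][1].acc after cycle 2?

Tracing OS — 2×3 array, target PE[0][1]:
  [0] (0,0) acc=7 (h:1 v:7)
  [0] (0,1) acc=0 (h:0 v:0)
  [1] (0,0) acc=70 (h:7 v:9)
  [1] (0,1) acc=3 (h:1 v:3)
  [2] (0,0) acc=115 (h:5 v:9)
  [2] (0,1) acc=10 (h:7 v:1)

PE[0][1].acc = 10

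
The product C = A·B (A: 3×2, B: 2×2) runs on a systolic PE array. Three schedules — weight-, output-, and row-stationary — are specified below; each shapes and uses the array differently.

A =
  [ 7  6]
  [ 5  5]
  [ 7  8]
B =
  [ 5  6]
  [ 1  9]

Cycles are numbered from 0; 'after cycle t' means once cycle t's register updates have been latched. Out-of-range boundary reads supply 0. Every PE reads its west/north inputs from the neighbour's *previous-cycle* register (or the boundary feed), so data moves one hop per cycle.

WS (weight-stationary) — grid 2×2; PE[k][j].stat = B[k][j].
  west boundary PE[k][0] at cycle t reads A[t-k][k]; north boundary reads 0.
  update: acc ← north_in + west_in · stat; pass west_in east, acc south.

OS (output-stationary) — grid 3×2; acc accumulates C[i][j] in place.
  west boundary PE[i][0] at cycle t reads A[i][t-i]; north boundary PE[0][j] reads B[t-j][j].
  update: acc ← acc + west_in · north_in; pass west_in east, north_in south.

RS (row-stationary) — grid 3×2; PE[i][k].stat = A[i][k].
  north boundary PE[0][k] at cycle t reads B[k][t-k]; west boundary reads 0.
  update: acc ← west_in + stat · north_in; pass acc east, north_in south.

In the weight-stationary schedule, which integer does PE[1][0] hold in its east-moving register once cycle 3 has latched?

Tracing WS — 2×2 array, target PE[1][0]:
  c0 r0c0: 35 / 7 / 35
  c0 r1c0: 0 / 0 / 0
  c1 r0c0: 25 / 5 / 25
  c1 r1c0: 41 / 6 / 41
  c2 r0c0: 35 / 7 / 35
  c2 r1c0: 30 / 5 / 30
  c3 r0c0: 0 / 0 / 0
  c3 r1c0: 43 / 8 / 43

register = 8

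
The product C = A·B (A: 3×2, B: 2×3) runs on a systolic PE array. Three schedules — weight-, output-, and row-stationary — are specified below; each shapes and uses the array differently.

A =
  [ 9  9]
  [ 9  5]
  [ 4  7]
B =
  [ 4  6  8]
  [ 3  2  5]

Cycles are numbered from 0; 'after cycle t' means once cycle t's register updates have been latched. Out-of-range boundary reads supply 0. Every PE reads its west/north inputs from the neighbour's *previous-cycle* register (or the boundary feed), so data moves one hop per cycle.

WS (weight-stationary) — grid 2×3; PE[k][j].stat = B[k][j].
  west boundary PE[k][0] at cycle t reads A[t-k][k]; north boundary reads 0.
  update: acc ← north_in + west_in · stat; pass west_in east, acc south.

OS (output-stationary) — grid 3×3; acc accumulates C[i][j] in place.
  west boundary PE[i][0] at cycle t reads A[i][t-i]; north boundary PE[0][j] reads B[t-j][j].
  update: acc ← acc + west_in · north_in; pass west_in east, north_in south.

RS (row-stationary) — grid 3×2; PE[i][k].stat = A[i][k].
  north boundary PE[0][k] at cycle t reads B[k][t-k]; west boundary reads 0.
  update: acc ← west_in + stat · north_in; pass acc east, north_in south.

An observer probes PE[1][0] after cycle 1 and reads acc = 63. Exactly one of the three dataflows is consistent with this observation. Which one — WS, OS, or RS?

dataflow = WS

WS [2×3] PE[1][0] across cycles:
  after 0 — PE[1][0] acc=0, pass-E 0, pass-S 0
  after 1 — PE[1][0] acc=63, pass-E 9, pass-S 63
OS [3×3] PE[1][0] across cycles:
  after 0 — PE[1][0] acc=0, pass-E 0, pass-S 0
  after 1 — PE[1][0] acc=36, pass-E 9, pass-S 4
RS [3×2] PE[1][0] across cycles:
  after 0 — PE[1][0] acc=0, pass-E 0, pass-S 0
  after 1 — PE[1][0] acc=36, pass-E 36, pass-S 4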